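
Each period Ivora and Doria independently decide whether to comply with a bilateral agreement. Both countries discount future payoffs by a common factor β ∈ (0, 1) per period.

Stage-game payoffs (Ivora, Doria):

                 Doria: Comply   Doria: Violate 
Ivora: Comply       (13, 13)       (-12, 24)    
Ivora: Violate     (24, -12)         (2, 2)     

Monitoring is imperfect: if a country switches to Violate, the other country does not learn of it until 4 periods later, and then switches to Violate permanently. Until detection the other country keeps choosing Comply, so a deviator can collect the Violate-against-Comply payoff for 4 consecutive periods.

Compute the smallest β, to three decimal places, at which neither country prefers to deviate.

0.841

A deviator earns 24 for 4 periods, then 2 forever; cooperating earns 13 forever. Multiplying the IC by (1−β):
13 ≥ 24(1−β^4) + 2β^4, so 22·β^4 ≥ 11 and β^4 ≥ 1/2.
β ≥ (1/2)^(1/4) ≈ 0.841.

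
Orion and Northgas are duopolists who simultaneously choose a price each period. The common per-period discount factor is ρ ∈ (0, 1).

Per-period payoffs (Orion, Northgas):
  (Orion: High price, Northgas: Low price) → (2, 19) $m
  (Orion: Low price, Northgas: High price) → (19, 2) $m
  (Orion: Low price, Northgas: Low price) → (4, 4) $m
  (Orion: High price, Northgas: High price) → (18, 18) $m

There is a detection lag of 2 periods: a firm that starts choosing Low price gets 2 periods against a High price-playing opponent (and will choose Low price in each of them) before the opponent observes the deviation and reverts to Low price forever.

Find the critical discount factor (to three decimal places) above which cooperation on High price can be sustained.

The best deviation is to choose Low price for all 2 undetected periods, earning 19 each, then 4 forever once detected.
Deviation value: 19(1−ρ^2)/(1−ρ) + 4ρ^2/(1−ρ); cooperation value: 18/(1−ρ).
IC: 18 ≥ 19(1−ρ^2) + 4ρ^2 = 19 − 15ρ^2.
So ρ^2 ≥ 1/15, giving ρ ≥ (1/15)^(1/2) ≈ 0.258.

0.258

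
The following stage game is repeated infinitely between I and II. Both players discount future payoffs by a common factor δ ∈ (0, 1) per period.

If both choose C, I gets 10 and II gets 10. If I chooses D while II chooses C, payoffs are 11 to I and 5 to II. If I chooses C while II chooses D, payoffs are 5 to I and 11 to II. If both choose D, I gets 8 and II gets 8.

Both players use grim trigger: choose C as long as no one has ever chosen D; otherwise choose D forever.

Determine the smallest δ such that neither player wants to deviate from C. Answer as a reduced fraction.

1/3

Cooperation forever yields 10 each period: 10/(1−δ).
Deviating yields 11 once, then 8 forever: 11 + 8δ/(1−δ).
No profitable deviation requires 10/(1−δ) ≥ 11 + 8δ/(1−δ).
Multiplying by (1−δ): 10 ≥ 11(1−δ) + 8δ = 11 − 3δ.
So 3δ ≥ 1, i.e. δ ≥ 1/3.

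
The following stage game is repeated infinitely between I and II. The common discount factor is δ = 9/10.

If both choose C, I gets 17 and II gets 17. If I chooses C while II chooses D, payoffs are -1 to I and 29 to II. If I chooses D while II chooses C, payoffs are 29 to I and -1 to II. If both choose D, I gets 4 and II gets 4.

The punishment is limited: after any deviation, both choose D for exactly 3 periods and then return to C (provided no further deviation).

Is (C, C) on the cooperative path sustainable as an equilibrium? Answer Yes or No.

Yes

A one-shot deviation gives 29 now, then 4 for 3 periods, then back to 17.
Gain from deviating: (29−17) today; loss: (17−4) in each of the next 3 periods.
No-deviation condition: (17−4)(δ+…+δ^3) ≥ 29−17, i.e. δ+…+δ^3 ≥ 12/13.
At δ = 9/10: δ+…+δ^3 = 2.4390 ≥ 0.9231.
So cooperation is sustainable.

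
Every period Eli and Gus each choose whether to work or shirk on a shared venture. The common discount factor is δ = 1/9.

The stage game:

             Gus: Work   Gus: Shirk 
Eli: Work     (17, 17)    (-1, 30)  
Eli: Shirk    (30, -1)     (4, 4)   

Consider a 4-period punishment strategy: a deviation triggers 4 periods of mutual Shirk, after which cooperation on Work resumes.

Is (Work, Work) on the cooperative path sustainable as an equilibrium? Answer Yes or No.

No

IC: δ+…+δ^4 ≥ (30−17)/(17−4) = 1.
At δ = 1/9: partial sum = 0.1250 < 1.0000. Cooperation not sustainable.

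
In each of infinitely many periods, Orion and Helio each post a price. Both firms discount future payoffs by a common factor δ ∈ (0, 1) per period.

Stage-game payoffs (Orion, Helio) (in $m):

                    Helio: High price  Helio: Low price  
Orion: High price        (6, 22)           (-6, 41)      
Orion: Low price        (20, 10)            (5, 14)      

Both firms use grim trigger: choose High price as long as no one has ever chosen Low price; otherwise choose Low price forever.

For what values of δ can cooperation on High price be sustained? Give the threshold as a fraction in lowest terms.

For Orion: deviation gain 20−6 = 14, per-period punishment loss 6−5 = 1. IC gives δ ≥ 14/15.
For Helio: gain 19, loss 8 per period, so δ ≥ 19/27.
The tighter constraint is Orion's, so cooperation needs δ ≥ 14/15.

14/15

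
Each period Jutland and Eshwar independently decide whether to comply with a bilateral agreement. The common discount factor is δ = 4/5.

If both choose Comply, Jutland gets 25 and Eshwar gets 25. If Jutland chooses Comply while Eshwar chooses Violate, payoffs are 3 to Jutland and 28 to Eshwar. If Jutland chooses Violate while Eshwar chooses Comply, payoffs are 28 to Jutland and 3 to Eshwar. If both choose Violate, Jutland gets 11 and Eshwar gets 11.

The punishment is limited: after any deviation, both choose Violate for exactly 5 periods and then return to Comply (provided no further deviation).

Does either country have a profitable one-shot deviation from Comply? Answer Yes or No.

IC: δ+…+δ^5 ≥ (28−25)/(25−11) = 3/14.
At δ = 4/5: partial sum = 2.6893 ≥ 0.2143. Cooperation sustainable.

No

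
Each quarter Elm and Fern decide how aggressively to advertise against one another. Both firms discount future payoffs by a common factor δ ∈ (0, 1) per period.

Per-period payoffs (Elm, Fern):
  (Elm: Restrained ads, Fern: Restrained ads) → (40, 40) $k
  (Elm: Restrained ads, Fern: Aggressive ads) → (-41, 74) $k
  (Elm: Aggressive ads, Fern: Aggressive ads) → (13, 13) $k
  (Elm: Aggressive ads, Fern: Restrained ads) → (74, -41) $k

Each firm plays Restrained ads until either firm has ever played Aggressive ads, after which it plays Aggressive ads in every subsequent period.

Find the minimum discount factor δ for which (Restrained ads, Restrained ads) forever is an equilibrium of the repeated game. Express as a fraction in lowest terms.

Under grim trigger the critical discount factor is (T−C)/(T−P) with T = 74, C = 40, P = 13.
δ* = (74−40)/(74−13) = 34/61.

34/61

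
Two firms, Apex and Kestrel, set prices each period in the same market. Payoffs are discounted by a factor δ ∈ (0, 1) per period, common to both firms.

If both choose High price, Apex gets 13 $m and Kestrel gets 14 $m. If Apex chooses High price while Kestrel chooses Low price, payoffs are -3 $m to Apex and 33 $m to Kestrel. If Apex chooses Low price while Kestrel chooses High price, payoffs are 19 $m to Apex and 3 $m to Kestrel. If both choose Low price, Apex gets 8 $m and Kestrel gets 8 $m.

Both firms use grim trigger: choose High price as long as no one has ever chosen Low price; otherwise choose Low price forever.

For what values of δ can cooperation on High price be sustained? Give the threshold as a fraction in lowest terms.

For Apex: deviation gain 19−13 = 6, per-period punishment loss 13−8 = 5. IC gives δ ≥ 6/11.
For Kestrel: gain 19, loss 6 per period, so δ ≥ 19/25.
The tighter constraint is Kestrel's, so cooperation needs δ ≥ 19/25.

19/25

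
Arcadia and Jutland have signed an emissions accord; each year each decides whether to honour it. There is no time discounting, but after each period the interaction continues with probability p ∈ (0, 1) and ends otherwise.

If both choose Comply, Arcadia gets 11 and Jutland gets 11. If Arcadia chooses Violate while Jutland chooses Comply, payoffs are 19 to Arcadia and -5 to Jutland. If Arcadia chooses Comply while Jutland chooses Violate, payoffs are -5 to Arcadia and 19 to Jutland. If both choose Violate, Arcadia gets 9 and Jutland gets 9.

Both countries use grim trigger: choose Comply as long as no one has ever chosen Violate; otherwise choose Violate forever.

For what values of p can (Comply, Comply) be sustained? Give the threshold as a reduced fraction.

With no time discounting, the continuation probability p plays the role of the discount factor.
Grim-trigger IC: 11/(1−p) ≥ 19 + 9p/(1−p) ⇒ p ≥ (19−11)/(19−9) = 4/5.

4/5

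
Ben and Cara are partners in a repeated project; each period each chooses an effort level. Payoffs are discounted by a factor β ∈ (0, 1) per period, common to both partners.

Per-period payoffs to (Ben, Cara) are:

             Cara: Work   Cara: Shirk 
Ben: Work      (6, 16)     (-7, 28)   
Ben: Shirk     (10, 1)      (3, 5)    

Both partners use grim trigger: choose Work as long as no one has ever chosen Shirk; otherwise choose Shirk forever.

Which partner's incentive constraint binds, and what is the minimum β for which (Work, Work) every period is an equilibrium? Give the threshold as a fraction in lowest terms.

Ben; β ≥ 4/7

Ben: cooperation gives 6 each period; deviation gives 10 once then 3 forever.
  6/(1−β) ≥ 10 + 3β/(1−β) ⇒ β ≥ 4/7.
Cara: cooperation gives 16 each period; deviation gives 28 once then 5 forever.
  β ≥ 12/23.
Both must hold, so the binding constraint is Ben's: β ≥ 4/7.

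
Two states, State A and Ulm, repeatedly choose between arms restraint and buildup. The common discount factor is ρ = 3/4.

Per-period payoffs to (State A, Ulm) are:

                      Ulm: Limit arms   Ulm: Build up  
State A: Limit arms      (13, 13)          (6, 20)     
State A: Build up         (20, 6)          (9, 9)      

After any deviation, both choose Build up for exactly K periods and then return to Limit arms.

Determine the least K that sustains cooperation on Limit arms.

IC: ρ(1−ρ^K)/(1−ρ) ≥ (20−13)/(13−9) = 7/4.
With ρ = 3/4: need 1 − ρ^K ≥ 7/4·(1−3/4)/(3/4), i.e. ρ^K ≤ 0.4167.
Since (3/4)^3 = 0.4219 and (3/4)^4 = 0.3164, the smallest such K is 4.

4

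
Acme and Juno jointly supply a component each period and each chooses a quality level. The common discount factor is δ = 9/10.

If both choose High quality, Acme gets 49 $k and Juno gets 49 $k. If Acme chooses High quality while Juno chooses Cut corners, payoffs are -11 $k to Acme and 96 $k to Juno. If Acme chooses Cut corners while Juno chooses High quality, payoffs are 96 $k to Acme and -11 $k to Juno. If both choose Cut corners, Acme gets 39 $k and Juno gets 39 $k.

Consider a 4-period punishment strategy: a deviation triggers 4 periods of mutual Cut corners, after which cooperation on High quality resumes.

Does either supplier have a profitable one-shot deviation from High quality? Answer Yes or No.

IC: δ+…+δ^4 ≥ (96−49)/(49−39) = 47/10.
At δ = 9/10: partial sum = 3.0951 < 4.7000. Cooperation not sustainable.

Yes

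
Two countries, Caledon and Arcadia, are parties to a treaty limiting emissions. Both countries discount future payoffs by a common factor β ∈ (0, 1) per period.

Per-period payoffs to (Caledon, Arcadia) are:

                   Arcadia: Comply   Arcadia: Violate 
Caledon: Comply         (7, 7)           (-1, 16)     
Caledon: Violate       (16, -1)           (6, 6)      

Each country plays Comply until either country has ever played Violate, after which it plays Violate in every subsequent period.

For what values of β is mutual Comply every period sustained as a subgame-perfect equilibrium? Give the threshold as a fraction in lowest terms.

9/10

One-period gain from deviating is 16 − 7 = 9. The loss is 7 − 6 = 1 in every subsequent period, with present value 1·β/(1−β).
Deviation is unprofitable when 1·β/(1−β) ≥ 9, i.e. β/(1−β) ≥ 9.
Equivalently β ≥ 9/(9+1) = 9/10.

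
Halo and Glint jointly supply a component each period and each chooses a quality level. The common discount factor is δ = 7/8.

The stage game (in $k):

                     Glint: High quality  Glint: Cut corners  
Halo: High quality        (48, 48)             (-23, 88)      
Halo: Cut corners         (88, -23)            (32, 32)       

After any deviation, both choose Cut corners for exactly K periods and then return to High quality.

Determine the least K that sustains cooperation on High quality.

IC: δ(1−δ^K)/(1−δ) ≥ (88−48)/(48−32) = 5/2.
With δ = 7/8: need 1 − δ^K ≥ 5/2·(1−7/8)/(7/8), i.e. δ^K ≤ 0.6429.
Since (7/8)^3 = 0.6699 and (7/8)^4 = 0.5862, the smallest such K is 4.

4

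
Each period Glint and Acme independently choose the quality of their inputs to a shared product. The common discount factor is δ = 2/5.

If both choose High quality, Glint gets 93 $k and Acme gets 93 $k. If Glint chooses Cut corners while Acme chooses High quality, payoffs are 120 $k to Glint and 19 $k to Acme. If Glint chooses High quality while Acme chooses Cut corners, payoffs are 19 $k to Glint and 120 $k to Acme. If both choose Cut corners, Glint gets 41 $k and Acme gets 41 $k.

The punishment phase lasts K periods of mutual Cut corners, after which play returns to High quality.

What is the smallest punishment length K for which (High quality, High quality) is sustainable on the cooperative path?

IC: δ(1−δ^K)/(1−δ) ≥ (120−93)/(93−41) = 27/52.
With δ = 2/5: need 1 − δ^K ≥ 27/52·(1−2/5)/(2/5), i.e. δ^K ≤ 0.2212.
Since (2/5)^1 = 0.4000 and (2/5)^2 = 0.1600, the smallest such K is 2.

2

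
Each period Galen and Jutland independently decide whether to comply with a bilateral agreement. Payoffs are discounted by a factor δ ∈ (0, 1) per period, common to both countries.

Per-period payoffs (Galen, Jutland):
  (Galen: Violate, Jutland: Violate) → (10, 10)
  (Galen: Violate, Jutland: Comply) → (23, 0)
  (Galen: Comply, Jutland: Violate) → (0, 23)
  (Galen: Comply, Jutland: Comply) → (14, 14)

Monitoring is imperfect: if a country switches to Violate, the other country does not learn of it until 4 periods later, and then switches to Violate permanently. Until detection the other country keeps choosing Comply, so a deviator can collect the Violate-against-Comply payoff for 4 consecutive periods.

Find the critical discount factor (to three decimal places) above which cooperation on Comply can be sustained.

0.912

Deviating for the 4 undetected periods gains 23−14 = 9 per period over cooperation, then loses 14−10 = 4 per period forever once punishment starts.
Gain: 9(1 + δ + … + δ^3); loss: 4·δ^4/(1−δ).
No profitable deviation ⇔ 9(1−δ^4) ≤ 4·δ^4, i.e. δ^4 ≥ 9/(9+4) = 9/13.
Hence δ ≥ (9/13)^(1/4) ≈ 0.912.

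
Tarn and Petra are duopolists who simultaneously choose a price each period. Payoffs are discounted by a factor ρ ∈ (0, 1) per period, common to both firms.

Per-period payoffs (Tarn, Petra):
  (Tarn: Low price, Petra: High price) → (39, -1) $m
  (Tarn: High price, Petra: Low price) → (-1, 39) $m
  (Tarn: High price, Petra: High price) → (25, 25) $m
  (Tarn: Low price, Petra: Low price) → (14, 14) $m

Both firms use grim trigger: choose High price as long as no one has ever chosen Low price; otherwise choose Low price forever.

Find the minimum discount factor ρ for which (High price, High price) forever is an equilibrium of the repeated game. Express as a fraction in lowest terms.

14/25

25/(1−ρ) ≥ 39 + 14ρ/(1−ρ)
25 ≥ 39 − 25ρ
ρ ≥ 14/25.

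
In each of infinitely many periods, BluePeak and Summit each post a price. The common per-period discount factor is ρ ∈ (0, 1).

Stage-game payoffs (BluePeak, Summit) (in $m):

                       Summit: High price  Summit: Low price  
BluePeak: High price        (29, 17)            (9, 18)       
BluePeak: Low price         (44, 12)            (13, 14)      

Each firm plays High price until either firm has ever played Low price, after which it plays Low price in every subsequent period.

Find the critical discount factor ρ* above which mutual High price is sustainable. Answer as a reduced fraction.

15/31

BluePeak's threshold: (44−29)/(44−13) = 15/31.
Summit's threshold: (18−17)/(18−14) = 1/4.
15/31 > 1/4, so BluePeak binds and ρ* = 15/31.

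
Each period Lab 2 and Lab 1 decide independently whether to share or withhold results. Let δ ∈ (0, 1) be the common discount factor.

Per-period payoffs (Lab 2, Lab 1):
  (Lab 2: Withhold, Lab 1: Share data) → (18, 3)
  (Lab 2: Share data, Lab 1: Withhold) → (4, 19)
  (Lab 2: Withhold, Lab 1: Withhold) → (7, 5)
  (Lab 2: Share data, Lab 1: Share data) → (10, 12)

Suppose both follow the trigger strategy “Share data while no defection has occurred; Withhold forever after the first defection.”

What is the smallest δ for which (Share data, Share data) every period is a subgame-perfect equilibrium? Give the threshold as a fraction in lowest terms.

Lab 2's threshold: (18−10)/(18−7) = 8/11.
Lab 1's threshold: (19−12)/(19−5) = 1/2.
8/11 > 1/2, so Lab 2 binds and δ* = 8/11.

8/11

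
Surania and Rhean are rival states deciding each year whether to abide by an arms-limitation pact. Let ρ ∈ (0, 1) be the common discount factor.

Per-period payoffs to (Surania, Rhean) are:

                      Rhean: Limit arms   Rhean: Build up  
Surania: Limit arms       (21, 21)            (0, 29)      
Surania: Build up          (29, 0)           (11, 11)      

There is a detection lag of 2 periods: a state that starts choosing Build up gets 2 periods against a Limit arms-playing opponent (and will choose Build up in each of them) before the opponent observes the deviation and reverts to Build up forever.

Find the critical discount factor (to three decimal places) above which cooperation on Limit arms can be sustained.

0.667

A deviator earns 29 for 2 periods, then 11 forever; cooperating earns 21 forever. Multiplying the IC by (1−ρ):
21 ≥ 29(1−ρ^2) + 11ρ^2, so 18·ρ^2 ≥ 8 and ρ^2 ≥ 4/9.
ρ ≥ (4/9)^(1/2) ≈ 0.667.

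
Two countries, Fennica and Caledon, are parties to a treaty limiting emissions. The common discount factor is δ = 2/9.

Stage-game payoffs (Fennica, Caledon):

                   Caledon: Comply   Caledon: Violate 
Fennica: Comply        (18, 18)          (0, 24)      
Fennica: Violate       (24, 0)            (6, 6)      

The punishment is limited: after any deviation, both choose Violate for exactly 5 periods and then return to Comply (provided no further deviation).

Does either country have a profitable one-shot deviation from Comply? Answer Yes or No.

Comparing payoff streams over the 6 periods until play realigns: cooperate → 18(1+δ+…+δ^5); deviate → 24 + 6(δ+…+δ^5).
Cooperation is sustained iff (18−6)(δ+…+δ^5) ≥ 24−18.
δ+…+δ^5 = 2/9·(1−(2/9)^5)/(1−2/9) = 0.2856, and (24−18)/(18−6) = 0.5000.
0.2856 < 0.5000, so cooperation is not sustainable.

Yes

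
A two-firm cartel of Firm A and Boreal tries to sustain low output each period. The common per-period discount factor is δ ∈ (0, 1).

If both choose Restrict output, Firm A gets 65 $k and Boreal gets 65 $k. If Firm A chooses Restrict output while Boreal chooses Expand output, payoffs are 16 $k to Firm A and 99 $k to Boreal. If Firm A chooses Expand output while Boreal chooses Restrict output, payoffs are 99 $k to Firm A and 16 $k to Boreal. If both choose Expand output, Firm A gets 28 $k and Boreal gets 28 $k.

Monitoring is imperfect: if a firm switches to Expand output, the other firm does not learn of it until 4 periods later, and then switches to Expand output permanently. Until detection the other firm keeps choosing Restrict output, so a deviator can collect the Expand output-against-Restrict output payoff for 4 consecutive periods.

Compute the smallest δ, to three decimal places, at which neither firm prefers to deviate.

A deviator earns 99 for 4 periods, then 28 forever; cooperating earns 65 forever. Multiplying the IC by (1−δ):
65 ≥ 99(1−δ^4) + 28δ^4, so 71·δ^4 ≥ 34 and δ^4 ≥ 34/71.
δ ≥ (34/71)^(1/4) ≈ 0.832.

0.832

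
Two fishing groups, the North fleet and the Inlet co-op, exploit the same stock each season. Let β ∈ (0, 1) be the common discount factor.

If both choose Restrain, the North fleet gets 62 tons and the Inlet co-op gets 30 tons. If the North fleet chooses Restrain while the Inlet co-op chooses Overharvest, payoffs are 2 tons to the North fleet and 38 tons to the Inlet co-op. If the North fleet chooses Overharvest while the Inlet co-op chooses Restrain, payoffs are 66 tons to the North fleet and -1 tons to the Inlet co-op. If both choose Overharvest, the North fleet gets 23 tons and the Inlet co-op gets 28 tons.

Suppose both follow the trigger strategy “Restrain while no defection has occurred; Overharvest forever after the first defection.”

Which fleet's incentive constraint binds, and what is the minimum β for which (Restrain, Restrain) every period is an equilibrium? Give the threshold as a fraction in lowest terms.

the Inlet co-op; β ≥ 4/5

For the North fleet: deviation gain 66−62 = 4, per-period punishment loss 62−23 = 39. IC gives β ≥ 4/43.
For the Inlet co-op: gain 8, loss 2 per period, so β ≥ 8/10 = 4/5.
The tighter constraint is the Inlet co-op's, so cooperation needs β ≥ 4/5.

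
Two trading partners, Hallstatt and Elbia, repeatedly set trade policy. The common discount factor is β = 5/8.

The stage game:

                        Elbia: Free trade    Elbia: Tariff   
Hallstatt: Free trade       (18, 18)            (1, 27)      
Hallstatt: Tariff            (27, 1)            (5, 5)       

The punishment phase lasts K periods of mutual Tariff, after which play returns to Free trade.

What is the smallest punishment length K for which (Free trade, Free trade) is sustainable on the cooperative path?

2

No profitable deviation requires (18−5)(β+…+β^K) ≥ 27−18, i.e. β+…+β^K ≥ 9/13 ≈ 0.6923.
With β = 5/8, the partial sums are K=1: 0.6250, K=2: 1.0156.
K = 2 is the first length at which the sum reaches 0.6923.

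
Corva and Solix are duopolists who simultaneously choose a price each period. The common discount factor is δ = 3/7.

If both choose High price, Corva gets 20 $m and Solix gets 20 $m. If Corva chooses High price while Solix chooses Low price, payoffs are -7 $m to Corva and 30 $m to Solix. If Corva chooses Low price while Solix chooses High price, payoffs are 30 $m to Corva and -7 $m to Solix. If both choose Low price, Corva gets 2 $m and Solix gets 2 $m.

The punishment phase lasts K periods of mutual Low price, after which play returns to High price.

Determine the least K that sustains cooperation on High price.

2

IC: δ(1−δ^K)/(1−δ) ≥ (30−20)/(20−2) = 5/9.
With δ = 3/7: need 1 − δ^K ≥ 5/9·(1−3/7)/(3/7), i.e. δ^K ≤ 0.2593.
Since (3/7)^1 = 0.4286 and (3/7)^2 = 0.1837, the smallest such K is 2.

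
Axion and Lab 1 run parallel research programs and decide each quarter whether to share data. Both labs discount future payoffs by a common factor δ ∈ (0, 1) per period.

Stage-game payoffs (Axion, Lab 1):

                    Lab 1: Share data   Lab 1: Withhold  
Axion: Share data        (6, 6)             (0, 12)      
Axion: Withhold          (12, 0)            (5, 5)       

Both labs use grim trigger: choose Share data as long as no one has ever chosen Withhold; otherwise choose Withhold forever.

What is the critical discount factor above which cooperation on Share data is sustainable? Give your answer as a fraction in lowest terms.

One-period gain from deviating is 12 − 6 = 6. The loss is 6 − 5 = 1 in every subsequent period, with present value 1·δ/(1−δ).
Deviation is unprofitable when 1·δ/(1−δ) ≥ 6, i.e. δ/(1−δ) ≥ 6.
Equivalently δ ≥ 6/(6+1) = 6/7.

6/7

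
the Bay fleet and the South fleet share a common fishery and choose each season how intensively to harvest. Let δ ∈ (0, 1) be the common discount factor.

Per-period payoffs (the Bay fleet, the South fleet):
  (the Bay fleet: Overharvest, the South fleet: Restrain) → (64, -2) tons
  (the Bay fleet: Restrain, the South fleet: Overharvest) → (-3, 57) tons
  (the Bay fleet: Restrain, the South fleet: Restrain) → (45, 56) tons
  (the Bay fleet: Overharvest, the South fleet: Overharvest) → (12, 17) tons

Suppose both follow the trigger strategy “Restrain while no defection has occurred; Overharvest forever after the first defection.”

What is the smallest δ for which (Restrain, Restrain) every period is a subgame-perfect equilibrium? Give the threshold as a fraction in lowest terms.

19/52

For the Bay fleet: deviation gain 64−45 = 19, per-period punishment loss 45−12 = 33. IC gives δ ≥ 19/52.
For the South fleet: gain 1, loss 39 per period, so δ ≥ 1/40.
The tighter constraint is the Bay fleet's, so cooperation needs δ ≥ 19/52.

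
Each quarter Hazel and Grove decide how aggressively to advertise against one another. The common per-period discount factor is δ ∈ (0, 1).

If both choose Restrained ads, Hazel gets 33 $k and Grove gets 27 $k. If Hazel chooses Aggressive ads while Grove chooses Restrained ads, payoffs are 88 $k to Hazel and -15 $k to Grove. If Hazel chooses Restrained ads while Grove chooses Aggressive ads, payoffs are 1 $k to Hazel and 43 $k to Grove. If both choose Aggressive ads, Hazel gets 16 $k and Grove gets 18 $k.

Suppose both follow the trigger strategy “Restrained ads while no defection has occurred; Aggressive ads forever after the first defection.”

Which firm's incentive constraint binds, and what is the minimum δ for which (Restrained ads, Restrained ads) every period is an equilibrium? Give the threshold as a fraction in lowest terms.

Hazel; δ ≥ 55/72

For Hazel: deviation gain 88−33 = 55, per-period punishment loss 33−16 = 17. IC gives δ ≥ 55/72.
For Grove: gain 16, loss 9 per period, so δ ≥ 16/25.
The tighter constraint is Hazel's, so cooperation needs δ ≥ 55/72.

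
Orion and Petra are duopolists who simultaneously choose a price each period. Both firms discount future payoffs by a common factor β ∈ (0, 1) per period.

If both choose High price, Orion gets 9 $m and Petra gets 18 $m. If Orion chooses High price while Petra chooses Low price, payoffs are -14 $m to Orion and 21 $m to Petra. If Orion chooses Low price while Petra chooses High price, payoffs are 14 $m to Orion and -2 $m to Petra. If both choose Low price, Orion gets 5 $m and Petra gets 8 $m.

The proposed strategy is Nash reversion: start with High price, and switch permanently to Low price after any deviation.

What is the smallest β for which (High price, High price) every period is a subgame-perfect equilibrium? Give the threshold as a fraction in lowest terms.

5/9

For Orion: deviation gain 14−9 = 5, per-period punishment loss 9−5 = 4. IC gives β ≥ 5/9.
For Petra: gain 3, loss 10 per period, so β ≥ 3/13.
The tighter constraint is Orion's, so cooperation needs β ≥ 5/9.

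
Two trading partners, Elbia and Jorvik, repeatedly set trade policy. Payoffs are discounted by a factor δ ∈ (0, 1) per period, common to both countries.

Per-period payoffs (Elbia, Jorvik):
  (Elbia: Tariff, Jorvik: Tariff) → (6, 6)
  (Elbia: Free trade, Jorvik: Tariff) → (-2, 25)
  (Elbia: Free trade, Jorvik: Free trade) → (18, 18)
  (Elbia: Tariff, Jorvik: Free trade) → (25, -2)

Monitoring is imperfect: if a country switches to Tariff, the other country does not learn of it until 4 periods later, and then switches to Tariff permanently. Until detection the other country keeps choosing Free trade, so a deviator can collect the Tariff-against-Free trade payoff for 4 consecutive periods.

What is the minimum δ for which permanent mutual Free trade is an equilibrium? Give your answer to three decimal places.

The best deviation is to choose Tariff for all 4 undetected periods, earning 25 each, then 6 forever once detected.
Deviation value: 25(1−δ^4)/(1−δ) + 6δ^4/(1−δ); cooperation value: 18/(1−δ).
IC: 18 ≥ 25(1−δ^4) + 6δ^4 = 25 − 19δ^4.
So δ^4 ≥ 7/19, giving δ ≥ (7/19)^(1/4) ≈ 0.779.

0.779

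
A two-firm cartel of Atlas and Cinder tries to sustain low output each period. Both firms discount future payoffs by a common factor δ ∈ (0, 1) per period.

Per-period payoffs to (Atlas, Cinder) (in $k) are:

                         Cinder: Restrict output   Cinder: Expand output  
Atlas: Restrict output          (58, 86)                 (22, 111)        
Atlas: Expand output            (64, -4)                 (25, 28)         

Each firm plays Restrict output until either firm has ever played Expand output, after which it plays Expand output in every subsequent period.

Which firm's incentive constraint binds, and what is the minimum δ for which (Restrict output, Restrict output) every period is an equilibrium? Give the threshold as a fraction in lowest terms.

For Atlas: deviation gain 64−58 = 6, per-period punishment loss 58−25 = 33. IC gives δ ≥ 6/39 = 2/13.
For Cinder: gain 25, loss 58 per period, so δ ≥ 25/83.
The tighter constraint is Cinder's, so cooperation needs δ ≥ 25/83.

Cinder; δ ≥ 25/83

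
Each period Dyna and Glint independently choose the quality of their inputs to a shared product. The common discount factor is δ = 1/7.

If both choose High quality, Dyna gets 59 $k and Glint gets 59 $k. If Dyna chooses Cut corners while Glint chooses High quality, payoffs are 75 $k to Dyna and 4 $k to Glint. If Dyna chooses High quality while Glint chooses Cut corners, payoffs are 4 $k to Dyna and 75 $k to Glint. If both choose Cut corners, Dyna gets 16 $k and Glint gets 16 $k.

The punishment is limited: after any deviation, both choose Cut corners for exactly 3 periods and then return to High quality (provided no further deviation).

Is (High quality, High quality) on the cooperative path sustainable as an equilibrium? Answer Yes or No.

No

A one-shot deviation gives 75 now, then 16 for 3 periods, then back to 59.
Gain from deviating: (75−59) today; loss: (59−16) in each of the next 3 periods.
No-deviation condition: (59−16)(δ+…+δ^3) ≥ 75−59, i.e. δ+…+δ^3 ≥ 16/43.
At δ = 1/7: δ+…+δ^3 = 0.1662 < 0.3721.
So cooperation is not sustainable.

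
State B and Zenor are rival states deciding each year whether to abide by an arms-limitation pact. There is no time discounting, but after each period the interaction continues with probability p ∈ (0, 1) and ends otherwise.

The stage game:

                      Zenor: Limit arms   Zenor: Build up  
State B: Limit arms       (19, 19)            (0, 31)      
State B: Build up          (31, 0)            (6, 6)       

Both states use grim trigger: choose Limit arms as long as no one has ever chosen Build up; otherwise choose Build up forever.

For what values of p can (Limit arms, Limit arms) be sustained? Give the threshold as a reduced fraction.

12/25

Expected cooperation value is 19 + p·19 + p²·19 + … = 19/(1−p); deviation gives 31 + p·6/(1−p).
19 ≥ 31(1−p) + 6p ⇒ 25p ≥ 12 ⇒ p ≥ 12/25.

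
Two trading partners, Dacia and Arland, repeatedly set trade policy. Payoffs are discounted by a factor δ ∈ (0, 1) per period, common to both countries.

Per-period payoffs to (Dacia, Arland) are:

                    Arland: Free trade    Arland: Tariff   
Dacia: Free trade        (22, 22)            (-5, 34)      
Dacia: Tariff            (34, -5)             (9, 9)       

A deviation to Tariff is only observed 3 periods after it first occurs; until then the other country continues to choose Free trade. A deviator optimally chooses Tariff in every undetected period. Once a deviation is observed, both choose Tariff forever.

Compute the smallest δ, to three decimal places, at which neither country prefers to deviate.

A deviator earns 34 for 3 periods, then 9 forever; cooperating earns 22 forever. Multiplying the IC by (1−δ):
22 ≥ 34(1−δ^3) + 9δ^3, so 25·δ^3 ≥ 12 and δ^3 ≥ 12/25.
δ ≥ (12/25)^(1/3) ≈ 0.783.

0.783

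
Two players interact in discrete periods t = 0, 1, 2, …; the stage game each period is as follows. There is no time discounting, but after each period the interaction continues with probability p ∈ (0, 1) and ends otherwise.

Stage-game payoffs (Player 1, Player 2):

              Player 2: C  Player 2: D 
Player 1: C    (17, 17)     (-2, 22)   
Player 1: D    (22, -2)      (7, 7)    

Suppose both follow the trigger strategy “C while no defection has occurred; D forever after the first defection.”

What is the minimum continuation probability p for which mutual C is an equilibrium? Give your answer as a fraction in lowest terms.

1/3

Expected cooperation value is 17 + p·17 + p²·17 + … = 17/(1−p); deviation gives 22 + p·7/(1−p).
17 ≥ 22(1−p) + 7p ⇒ 15p ≥ 5 ⇒ p ≥ 5/15 = 1/3.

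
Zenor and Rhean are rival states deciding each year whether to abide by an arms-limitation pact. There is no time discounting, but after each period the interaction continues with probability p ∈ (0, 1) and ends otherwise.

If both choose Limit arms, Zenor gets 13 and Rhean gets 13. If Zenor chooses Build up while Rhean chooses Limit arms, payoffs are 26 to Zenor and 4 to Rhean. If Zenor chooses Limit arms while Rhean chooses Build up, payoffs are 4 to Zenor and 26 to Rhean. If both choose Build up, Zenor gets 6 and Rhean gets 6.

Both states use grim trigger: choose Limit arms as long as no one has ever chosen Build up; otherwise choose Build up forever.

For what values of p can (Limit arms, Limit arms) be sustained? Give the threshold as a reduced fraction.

Expected cooperation value is 13 + p·13 + p²·13 + … = 13/(1−p); deviation gives 26 + p·6/(1−p).
13 ≥ 26(1−p) + 6p ⇒ 20p ≥ 13 ⇒ p ≥ 13/20.

13/20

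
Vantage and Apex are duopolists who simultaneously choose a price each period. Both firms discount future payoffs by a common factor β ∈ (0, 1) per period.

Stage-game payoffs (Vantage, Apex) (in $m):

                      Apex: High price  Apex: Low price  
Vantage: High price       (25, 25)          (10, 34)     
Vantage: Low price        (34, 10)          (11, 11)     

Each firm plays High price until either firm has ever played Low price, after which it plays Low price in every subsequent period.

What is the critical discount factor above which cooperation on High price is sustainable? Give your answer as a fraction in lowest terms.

9/23

25/(1−β) ≥ 34 + 11β/(1−β)
25 ≥ 34 − 23β
β ≥ 9/23.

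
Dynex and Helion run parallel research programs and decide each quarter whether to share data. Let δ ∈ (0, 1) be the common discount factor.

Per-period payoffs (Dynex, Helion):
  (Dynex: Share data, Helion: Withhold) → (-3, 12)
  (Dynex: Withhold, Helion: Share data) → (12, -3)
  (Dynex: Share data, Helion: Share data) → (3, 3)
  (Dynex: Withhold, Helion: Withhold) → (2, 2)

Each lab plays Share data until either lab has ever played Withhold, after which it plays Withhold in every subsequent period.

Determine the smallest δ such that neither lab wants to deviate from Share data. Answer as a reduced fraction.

3/(1−δ) ≥ 12 + 2δ/(1−δ)
3 ≥ 12 − 10δ
δ ≥ 9/10.

9/10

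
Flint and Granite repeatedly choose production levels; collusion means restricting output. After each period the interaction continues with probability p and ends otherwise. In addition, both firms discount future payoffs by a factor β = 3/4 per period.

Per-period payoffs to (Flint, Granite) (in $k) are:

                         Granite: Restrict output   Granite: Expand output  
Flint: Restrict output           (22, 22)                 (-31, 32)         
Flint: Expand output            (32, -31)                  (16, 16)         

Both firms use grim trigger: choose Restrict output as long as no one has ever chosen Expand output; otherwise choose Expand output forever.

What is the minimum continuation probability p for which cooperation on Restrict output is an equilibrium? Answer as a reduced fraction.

5/6

With continuation probability p and discount β, the effective per-period discount factor is βp.
Grim-trigger IC: βp ≥ (32−22)/(32−16) = 5/8.
So p ≥ (5/8)/(3/4) = 5/6.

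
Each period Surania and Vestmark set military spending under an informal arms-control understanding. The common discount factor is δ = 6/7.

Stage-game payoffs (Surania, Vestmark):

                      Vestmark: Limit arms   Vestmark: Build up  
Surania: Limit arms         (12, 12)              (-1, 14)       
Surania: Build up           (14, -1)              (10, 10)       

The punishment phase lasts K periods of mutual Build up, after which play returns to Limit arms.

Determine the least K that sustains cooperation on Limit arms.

Need Σ_{k=1}^{K} δ^k ≥ (14−12)/(12−10) = 1.0000 at δ = 6/7.
At K = 1 the sum is 0.8571 < 1.0000; at K = 2 it is 1.5918 ≥ 1.0000.
So the minimum punishment length is K = 2.

2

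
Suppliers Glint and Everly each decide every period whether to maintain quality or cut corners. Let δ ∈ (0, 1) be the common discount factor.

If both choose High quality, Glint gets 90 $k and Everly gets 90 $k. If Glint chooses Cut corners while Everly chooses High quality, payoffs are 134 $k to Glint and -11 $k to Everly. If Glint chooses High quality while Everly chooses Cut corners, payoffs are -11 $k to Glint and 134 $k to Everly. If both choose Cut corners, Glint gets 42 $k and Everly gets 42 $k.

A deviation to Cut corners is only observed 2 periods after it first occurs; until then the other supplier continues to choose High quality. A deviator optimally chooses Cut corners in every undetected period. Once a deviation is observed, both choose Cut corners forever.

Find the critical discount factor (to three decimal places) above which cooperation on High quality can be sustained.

A deviator earns 134 for 2 periods, then 42 forever; cooperating earns 90 forever. Multiplying the IC by (1−δ):
90 ≥ 134(1−δ^2) + 42δ^2, so 92·δ^2 ≥ 44 and δ^2 ≥ 11/23.
δ ≥ (11/23)^(1/2) ≈ 0.692.

0.692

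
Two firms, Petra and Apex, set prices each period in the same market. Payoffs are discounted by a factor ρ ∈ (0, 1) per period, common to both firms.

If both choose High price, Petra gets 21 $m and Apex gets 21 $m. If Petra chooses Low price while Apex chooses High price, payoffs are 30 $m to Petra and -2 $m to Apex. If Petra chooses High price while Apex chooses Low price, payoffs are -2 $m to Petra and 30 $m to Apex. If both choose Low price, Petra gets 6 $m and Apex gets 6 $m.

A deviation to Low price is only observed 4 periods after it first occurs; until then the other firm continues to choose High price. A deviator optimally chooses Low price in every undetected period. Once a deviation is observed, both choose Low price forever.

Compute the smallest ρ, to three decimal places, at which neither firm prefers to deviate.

Deviating for the 4 undetected periods gains 30−21 = 9 per period over cooperation, then loses 21−6 = 15 per period forever once punishment starts.
Gain: 9(1 + ρ + … + ρ^3); loss: 15·ρ^4/(1−ρ).
No profitable deviation ⇔ 9(1−ρ^4) ≤ 15·ρ^4, i.e. ρ^4 ≥ 9/(9+15) = 3/8.
Hence ρ ≥ (3/8)^(1/4) ≈ 0.783.

0.783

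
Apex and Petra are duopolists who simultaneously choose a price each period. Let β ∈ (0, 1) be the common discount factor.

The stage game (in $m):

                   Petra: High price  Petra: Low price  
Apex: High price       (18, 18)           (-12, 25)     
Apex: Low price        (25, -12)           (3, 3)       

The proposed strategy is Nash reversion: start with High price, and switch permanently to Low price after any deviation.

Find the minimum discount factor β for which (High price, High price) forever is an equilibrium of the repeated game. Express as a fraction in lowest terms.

Under grim trigger the critical discount factor is (T−C)/(T−P) with T = 25, C = 18, P = 3.
β* = (25−18)/(25−3) = 7/22.

7/22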